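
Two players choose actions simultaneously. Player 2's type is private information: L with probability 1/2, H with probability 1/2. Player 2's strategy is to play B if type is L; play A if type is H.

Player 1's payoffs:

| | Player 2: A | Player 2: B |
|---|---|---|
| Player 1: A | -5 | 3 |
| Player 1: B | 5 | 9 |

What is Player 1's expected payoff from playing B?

Take the expectation over Player 2's type, weighting each type's action by its prior probability.
E[B] = 1/2·9 + 1/2·5 = 9/2 + 5/2 = 7

7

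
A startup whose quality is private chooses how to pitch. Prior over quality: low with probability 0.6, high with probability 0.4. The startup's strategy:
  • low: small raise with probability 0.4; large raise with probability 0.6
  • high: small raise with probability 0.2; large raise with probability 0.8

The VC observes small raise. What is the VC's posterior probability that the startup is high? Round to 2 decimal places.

0.25

P(small raise) = 0.6·0.4 + 0.4·0.2 = 0.32
P(high | small raise) = (0.4·0.2) / 0.32 = 0.08 / 0.32 = 0.25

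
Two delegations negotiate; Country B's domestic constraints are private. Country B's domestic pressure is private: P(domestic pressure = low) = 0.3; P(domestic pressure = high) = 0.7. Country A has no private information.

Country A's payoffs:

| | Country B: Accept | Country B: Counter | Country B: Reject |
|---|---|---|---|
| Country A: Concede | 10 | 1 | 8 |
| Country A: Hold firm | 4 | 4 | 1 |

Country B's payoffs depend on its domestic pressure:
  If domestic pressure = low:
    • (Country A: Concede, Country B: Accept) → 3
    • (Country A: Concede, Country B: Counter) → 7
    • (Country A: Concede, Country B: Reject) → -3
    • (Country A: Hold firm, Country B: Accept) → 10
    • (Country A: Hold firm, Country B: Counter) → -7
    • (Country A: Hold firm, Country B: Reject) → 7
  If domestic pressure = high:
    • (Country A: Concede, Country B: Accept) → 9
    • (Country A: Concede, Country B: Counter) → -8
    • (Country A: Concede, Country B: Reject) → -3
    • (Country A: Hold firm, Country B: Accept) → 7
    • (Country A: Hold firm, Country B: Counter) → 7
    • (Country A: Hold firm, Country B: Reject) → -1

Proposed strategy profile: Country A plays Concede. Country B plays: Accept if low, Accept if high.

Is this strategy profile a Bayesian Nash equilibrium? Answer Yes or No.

No

Country A plays Concede: E[Concede] = 0.3·(10) + 0.7·(10) = 10; E[Hold firm] = 4. Best-responding. ✓
Country B (domestic pressure low), facing Concede: Accept gives 3, Counter gives 7, Reject gives -3. Proposed Accept is not best — profitable deviation exists. ✗
Country B (domestic pressure high), facing Concede: Accept gives 9, Counter gives -8, Reject gives -3. Proposed Accept is best. ✓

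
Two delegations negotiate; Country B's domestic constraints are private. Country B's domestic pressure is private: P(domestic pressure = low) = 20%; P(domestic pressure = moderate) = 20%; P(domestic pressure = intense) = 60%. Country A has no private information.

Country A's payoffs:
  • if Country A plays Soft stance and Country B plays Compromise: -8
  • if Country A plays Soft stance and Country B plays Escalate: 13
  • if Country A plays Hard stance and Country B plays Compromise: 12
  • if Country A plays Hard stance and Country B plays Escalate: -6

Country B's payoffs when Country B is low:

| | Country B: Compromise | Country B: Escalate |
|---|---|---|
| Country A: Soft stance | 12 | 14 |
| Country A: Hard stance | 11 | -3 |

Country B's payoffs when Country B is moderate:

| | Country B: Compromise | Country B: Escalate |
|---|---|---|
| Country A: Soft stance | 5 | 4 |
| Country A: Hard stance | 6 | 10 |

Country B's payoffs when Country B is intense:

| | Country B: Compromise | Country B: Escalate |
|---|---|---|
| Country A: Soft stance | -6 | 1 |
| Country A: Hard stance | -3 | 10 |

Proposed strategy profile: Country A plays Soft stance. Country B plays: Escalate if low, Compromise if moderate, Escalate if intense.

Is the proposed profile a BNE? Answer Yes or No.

Yes

Country A plays Soft stance: E[Soft stance] = 0.2·(13) + 0.2·(-8) + 0.6·(13) = 8.8; E[Hard stance] = -2.4. Best-responding. ✓
Country B (domestic pressure low), facing Soft stance: Compromise gives 12, Escalate gives 14. Proposed Escalate is best. ✓
Country B (domestic pressure moderate), facing Soft stance: Compromise gives 5, Escalate gives 4. Proposed Compromise is best. ✓
Country B (domestic pressure intense), facing Soft stance: Compromise gives -6, Escalate gives 1. Proposed Escalate is best. ✓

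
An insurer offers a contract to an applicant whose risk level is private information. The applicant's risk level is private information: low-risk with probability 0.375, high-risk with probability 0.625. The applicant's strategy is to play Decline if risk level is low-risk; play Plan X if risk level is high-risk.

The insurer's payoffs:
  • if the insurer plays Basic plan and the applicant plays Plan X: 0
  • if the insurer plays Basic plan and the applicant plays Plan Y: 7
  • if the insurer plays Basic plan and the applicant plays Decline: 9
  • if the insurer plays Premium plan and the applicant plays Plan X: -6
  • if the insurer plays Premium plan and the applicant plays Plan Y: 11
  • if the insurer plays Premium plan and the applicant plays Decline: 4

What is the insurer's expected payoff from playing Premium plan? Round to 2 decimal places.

-2.25

Take the expectation over the applicant's risk level, weighting each type's action by its prior probability.
E[Premium plan] = 0.375·4 + 0.625·(-6) = 1.5 + (-3.75) = -2.25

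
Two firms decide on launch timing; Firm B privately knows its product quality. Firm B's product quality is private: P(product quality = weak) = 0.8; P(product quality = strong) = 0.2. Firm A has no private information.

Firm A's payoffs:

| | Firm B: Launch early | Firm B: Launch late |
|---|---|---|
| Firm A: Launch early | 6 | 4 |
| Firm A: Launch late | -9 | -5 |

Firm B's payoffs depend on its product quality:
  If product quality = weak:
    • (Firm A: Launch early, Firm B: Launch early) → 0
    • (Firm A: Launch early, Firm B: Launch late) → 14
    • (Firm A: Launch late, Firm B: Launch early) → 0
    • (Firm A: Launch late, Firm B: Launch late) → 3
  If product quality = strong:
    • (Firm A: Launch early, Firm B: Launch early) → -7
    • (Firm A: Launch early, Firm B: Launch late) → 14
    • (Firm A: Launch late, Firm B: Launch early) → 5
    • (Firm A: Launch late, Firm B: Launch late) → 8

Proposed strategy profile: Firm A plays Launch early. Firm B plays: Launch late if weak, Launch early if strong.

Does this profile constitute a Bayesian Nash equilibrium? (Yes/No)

A profile is a BNE iff every type of every player is best-responding given beliefs about the other side.
Firm A plays Launch early: E[Launch early] = 0.8·(4) + 0.2·(6) = 4.4; E[Launch late] = -5.8. Best-responding. ✓
Firm B (product quality weak), facing Launch early: Launch early gives 0, Launch late gives 14. Proposed Launch late is best. ✓
Firm B (product quality strong), facing Launch early: Launch early gives -7, Launch late gives 14. Proposed Launch early is not best — profitable deviation exists. ✗

No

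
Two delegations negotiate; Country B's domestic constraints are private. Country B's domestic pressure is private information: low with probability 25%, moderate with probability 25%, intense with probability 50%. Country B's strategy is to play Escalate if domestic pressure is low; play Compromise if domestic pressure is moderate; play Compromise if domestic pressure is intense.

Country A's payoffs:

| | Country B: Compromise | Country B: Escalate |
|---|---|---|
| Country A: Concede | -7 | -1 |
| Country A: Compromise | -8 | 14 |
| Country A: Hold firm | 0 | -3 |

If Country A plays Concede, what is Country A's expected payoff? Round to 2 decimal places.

E[Concede] = 0.25·(-1) + 0.25·(-7) + 0.5·(-7) = (-0.25) + (-1.75) + (-3.5) = -5.5

-5.50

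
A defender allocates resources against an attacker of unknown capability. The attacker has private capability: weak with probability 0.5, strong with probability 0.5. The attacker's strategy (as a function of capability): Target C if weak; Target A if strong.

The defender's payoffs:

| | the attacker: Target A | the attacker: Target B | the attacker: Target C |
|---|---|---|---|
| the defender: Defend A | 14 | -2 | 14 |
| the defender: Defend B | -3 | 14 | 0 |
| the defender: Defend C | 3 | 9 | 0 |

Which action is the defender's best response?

E[Defend A] = 0.5·(14) + 0.5·(14) = 14
E[Defend B] = 0.5·(0) + 0.5·(-3) = -1.5
E[Defend C] = 0.5·(0) + 0.5·(3) = 1.5
Best response: Defend A (14 is the largest).

Defend A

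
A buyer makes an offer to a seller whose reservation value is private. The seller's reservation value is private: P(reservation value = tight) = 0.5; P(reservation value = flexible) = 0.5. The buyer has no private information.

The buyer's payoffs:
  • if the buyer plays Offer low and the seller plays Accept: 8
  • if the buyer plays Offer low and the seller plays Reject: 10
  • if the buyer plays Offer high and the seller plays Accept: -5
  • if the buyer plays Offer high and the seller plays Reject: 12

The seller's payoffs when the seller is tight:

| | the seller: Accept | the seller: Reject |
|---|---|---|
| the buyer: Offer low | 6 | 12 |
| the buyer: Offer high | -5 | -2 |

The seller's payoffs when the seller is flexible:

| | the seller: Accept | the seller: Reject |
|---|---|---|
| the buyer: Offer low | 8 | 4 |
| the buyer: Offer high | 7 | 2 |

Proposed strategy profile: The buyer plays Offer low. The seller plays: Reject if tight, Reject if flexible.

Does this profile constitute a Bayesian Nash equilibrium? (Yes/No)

The buyer plays Offer low: E[Offer low] = 0.5·(10) + 0.5·(10) = 10; E[Offer high] = 12. Not best-responding. ✗
The seller (reservation value tight), facing Offer low: Accept gives 6, Reject gives 12. Proposed Reject is best. ✓
The seller (reservation value flexible), facing Offer low: Accept gives 8, Reject gives 4. Proposed Reject is not best — profitable deviation exists. ✗

No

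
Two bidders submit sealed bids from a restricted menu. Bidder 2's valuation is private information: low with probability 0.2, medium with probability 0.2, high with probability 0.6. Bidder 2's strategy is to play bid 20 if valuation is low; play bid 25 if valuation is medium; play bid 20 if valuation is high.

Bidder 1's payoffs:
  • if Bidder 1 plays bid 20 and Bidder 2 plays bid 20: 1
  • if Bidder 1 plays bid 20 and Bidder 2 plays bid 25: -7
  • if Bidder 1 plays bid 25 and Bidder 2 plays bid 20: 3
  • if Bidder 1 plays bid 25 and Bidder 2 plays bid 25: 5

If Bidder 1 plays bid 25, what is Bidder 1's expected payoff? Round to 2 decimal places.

Take the expectation over Bidder 2's valuation, weighting each type's action by its prior probability.
E[bid 25] = 0.2·3 + 0.2·5 + 0.6·3 = 0.6 + 1 + 1.8 = 3.4

3.40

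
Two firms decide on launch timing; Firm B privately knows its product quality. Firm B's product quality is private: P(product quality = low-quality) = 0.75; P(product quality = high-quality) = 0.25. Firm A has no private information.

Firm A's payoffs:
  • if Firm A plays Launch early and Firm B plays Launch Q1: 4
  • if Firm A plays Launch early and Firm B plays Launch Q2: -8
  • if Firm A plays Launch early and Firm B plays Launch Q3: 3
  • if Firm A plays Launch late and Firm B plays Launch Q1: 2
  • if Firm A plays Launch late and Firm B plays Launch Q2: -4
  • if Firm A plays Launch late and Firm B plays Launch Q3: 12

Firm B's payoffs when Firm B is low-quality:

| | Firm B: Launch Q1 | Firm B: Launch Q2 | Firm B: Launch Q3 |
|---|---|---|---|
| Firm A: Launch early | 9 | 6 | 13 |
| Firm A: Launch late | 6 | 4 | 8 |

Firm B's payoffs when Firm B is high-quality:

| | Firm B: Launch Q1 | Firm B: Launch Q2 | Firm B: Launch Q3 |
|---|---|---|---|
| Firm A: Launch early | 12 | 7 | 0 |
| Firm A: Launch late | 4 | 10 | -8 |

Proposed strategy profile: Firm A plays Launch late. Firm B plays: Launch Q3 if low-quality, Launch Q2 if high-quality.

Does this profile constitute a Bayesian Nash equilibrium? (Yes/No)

Yes

A profile is a BNE iff every type of every player is best-responding given beliefs about the other side.
Firm A plays Launch late: E[Launch late] = 0.75·(12) + 0.25·(-4) = 8; E[Launch early] = 0.25. Best-responding. ✓
Firm B (product quality low-quality), facing Launch late: Launch Q1 gives 6, Launch Q2 gives 4, Launch Q3 gives 8. Proposed Launch Q3 is best. ✓
Firm B (product quality high-quality), facing Launch late: Launch Q1 gives 4, Launch Q2 gives 10, Launch Q3 gives -8. Proposed Launch Q2 is best. ✓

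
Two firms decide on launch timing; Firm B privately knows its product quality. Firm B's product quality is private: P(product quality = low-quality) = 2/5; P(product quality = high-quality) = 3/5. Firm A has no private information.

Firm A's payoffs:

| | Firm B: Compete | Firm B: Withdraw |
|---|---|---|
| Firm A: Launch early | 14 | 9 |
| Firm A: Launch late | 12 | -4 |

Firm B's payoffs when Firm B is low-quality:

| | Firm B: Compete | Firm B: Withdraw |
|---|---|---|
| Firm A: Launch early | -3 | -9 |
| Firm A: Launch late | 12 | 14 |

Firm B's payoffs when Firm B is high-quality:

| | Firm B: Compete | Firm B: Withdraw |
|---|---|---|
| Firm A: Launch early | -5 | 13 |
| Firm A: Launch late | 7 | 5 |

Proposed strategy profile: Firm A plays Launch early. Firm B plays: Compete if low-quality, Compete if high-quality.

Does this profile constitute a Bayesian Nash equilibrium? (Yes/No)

A profile is a BNE iff every type of every player is best-responding given beliefs about the other side.
Firm A plays Launch early: E[Launch early] = 2/5·(14) + 3/5·(14) = 14; E[Launch late] = 12. Best-responding. ✓
Firm B (product quality low-quality), facing Launch early: Compete gives -3, Withdraw gives -9. Proposed Compete is best. ✓
Firm B (product quality high-quality), facing Launch early: Compete gives -5, Withdraw gives 13. Proposed Compete is not best — profitable deviation exists. ✗

No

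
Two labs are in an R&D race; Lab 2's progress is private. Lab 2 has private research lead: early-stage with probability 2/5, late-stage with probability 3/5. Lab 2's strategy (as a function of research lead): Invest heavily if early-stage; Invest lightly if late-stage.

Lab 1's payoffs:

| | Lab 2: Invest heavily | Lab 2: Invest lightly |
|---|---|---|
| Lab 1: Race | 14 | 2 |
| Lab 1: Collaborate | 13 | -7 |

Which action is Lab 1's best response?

Race

E[Race] = 2/5·(14) + 3/5·(2) = 34/5
E[Collaborate] = 2/5·(13) + 3/5·(-7) = 1
Best response: Race (34/5 is the largest).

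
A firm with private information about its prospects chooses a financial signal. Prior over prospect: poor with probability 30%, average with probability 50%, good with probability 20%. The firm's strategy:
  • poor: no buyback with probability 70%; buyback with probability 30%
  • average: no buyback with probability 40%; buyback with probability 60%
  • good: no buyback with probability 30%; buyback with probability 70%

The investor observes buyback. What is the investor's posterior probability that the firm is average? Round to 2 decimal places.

0.57

P(buyback) = 0.3·0.3 + 0.5·0.6 + 0.2·0.7 = 0.53
P(average | buyback) = (0.5·0.6) / 0.53 = 0.3 / 0.53 = 0.566038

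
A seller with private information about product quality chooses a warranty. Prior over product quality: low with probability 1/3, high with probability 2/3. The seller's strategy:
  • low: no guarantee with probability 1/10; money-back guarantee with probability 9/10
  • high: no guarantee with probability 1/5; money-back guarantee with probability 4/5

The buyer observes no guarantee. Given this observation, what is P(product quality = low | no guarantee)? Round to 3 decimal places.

0.200

P(no guarantee) = (1/3)·(1/10) + (2/3)·(1/5) = 1/6
P(low | no guarantee) = ((1/3)·(1/10)) / (1/6) = (1/30) / (1/6) = 1/5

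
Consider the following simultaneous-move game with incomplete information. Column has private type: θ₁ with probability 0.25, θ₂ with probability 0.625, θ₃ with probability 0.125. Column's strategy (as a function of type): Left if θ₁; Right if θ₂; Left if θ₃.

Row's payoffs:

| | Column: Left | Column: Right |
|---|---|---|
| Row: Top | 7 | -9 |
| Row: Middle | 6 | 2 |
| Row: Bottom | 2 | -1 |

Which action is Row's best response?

E[Top] = 0.25·(7) + 0.625·(-9) + 0.125·(7) = -3
E[Middle] = 0.25·(6) + 0.625·(2) + 0.125·(6) = 3.5
E[Bottom] = 0.25·(2) + 0.625·(-1) + 0.125·(2) = 0.125
Best response: Middle (3.5 is the largest).

Middle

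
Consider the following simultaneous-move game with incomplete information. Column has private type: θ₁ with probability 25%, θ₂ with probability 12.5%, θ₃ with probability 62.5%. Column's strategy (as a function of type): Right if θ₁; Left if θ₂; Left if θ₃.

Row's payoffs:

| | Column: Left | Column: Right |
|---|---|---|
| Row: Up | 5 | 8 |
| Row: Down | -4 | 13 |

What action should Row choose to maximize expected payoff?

Up

Compute Row's expected payoff for each action, taking the expectation over Column's type.
E[Up] = 0.25·(8) + 0.125·(5) + 0.625·(5) = 5.75
E[Down] = 0.25·(13) + 0.125·(-4) + 0.625·(-4) = 0.25
Best response: Up (5.75 is the largest).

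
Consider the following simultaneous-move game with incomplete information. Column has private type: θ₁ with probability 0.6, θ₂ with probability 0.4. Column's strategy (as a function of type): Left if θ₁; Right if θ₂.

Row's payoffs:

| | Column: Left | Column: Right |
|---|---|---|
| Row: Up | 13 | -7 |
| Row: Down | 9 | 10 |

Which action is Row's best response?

Down

Compute Row's expected payoff for each action, taking the expectation over Column's type.
E[Up] = 0.6·(13) + 0.4·(-7) = 5
E[Down] = 0.6·(9) + 0.4·(10) = 9.4
Best response: Down (9.4 is the largest).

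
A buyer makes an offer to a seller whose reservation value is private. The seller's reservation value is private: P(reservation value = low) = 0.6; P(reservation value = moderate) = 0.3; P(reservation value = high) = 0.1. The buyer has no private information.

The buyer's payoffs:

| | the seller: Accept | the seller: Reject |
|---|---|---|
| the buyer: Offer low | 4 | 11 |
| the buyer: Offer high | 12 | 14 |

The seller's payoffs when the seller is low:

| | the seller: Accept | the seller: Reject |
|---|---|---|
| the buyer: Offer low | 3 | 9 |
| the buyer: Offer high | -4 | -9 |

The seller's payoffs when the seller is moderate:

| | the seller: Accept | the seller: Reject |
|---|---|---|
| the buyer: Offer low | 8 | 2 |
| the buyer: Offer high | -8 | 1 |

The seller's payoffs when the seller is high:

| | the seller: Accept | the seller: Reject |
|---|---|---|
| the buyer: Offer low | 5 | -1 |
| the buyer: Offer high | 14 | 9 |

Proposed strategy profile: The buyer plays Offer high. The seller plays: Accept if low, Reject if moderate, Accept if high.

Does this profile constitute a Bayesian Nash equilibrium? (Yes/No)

Yes

A profile is a BNE iff every type of every player is best-responding given beliefs about the other side.
The buyer plays Offer high: E[Offer high] = 0.6·(12) + 0.3·(14) + 0.1·(12) = 12.6; E[Offer low] = 6.1. Best-responding. ✓
The seller (reservation value low), facing Offer high: Accept gives -4, Reject gives -9. Proposed Accept is best. ✓
The seller (reservation value moderate), facing Offer high: Accept gives -8, Reject gives 1. Proposed Reject is best. ✓
The seller (reservation value high), facing Offer high: Accept gives 14, Reject gives 9. Proposed Accept is best. ✓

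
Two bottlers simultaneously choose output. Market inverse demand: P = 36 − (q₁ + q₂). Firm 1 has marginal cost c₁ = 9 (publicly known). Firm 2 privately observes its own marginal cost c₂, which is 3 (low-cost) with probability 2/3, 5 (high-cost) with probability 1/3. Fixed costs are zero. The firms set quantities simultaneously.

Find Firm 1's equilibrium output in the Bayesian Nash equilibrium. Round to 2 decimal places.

Type-c best response for Firm 2: q₂(c) = (36 − c)/2 − q₁/2.
Firm 1 maximizes expected profit; its first-order condition is 36 − 2q₁ − E[q₂] − 9 = 0.
Substituting E[q₂] and solving: E[c₂] = 3.66667, so q₁ = (36 − 2·9 + 3.66667)/3 = 7.22222.

7.22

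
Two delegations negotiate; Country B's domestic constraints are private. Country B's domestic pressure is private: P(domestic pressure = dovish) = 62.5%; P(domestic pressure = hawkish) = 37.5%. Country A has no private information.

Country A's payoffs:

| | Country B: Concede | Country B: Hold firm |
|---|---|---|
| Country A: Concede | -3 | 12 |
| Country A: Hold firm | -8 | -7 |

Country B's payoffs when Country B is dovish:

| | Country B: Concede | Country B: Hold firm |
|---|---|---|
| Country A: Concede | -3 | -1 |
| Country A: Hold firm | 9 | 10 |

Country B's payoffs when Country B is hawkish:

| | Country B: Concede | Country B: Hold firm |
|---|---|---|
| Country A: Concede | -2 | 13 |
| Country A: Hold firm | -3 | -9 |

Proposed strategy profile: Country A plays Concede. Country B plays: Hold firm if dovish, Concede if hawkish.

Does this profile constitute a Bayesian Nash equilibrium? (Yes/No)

Country A plays Concede: E[Concede] = 0.625·(12) + 0.375·(-3) = 6.375; E[Hold firm] = -7.375. Best-responding. ✓
Country B (domestic pressure dovish), facing Concede: Concede gives -3, Hold firm gives -1. Proposed Hold firm is best. ✓
Country B (domestic pressure hawkish), facing Concede: Concede gives -2, Hold firm gives 13. Proposed Concede is not best — profitable deviation exists. ✗

No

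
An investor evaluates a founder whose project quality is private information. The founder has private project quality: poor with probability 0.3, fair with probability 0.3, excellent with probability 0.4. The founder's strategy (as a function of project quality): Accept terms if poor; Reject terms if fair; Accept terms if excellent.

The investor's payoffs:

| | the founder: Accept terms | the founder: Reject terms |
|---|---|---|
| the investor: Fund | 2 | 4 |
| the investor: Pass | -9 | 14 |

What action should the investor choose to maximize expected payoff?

E[Fund] = 0.3·(2) + 0.3·(4) + 0.4·(2) = 2.6
E[Pass] = 0.3·(-9) + 0.3·(14) + 0.4·(-9) = -2.1
Best response: Fund (2.6 is the largest).

Fund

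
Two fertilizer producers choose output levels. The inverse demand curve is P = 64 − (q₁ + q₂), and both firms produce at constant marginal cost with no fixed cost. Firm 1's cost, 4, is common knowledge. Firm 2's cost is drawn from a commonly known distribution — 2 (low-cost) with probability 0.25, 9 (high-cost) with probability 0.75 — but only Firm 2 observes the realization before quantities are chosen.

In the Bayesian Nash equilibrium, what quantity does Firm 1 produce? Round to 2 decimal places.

21.08

Type-c best response for Firm 2: q₂(c) = (64 − c)/2 − q₁/2.
Firm 1 maximizes expected profit; its first-order condition is 64 − 2q₁ − E[q₂] − 4 = 0.
Substituting E[q₂] and solving: E[c₂] = 7.25, so q₁ = (64 − 2·4 + 7.25)/3 = 21.0833.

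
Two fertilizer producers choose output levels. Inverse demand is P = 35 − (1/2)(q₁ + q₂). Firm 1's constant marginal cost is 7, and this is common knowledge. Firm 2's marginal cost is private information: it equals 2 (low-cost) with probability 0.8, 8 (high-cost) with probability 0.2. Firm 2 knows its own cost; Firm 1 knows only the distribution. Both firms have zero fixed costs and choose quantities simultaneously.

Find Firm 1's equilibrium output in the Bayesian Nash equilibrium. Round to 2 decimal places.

16.13

Type-c best response for Firm 2: q₂(c) = (35 − c) − q₁/2.
Firm 1 maximizes expected profit; its first-order condition is 35 − q₁ − (1/2)E[q₂] − 7 = 0.
Substituting E[q₂] and solving: E[c₂] = 3.2, so q₁ = (35 − 2·7 + 3.2)/(3/2) = 16.1333.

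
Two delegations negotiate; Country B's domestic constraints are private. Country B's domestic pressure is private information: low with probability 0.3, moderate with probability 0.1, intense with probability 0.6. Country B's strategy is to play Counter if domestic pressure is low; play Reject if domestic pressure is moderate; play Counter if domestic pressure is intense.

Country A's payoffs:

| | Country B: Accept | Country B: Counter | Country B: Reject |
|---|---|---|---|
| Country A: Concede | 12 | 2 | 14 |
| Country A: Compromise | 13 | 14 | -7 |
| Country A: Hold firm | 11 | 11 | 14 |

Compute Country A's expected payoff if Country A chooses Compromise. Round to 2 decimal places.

E[Compromise] = 0.3·14 + 0.1·(-7) + 0.6·14 = 4.2 + (-0.7) + 8.4 = 11.9

11.90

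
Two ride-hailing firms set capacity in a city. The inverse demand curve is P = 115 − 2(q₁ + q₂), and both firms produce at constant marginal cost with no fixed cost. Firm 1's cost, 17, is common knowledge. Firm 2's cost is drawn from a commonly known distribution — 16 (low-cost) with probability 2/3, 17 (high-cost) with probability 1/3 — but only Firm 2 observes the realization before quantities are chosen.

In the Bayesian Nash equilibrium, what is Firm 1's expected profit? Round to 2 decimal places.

526.32

Type-c best response for Firm 2: q₂(c) = (115 − c)/4 − q₁/2.
Firm 1 maximizes expected profit; its first-order condition is 115 − 4q₁ − 2E[q₂] − 17 = 0.
Substituting E[q₂] and solving: E[c₂] = 16.3333, so q₁ = (115 − 2·17 + 16.3333)/6 = 16.2222.
E[P] = 115 − 2·(q₁ + E[q₂]) = 49.4444; Firm 1's expected profit = (E[P] − 17)·q₁ = (49.4444 − 17)·16.2222 = 526.321.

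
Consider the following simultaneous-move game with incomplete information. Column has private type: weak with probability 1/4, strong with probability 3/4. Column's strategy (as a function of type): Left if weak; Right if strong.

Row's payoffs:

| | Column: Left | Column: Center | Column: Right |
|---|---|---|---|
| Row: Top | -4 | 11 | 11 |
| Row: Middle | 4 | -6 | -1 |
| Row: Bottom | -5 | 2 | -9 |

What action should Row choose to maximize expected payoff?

Top

E[Top] = 1/4·(-4) + 3/4·(11) = 29/4
E[Middle] = 1/4·(4) + 3/4·(-1) = 1/4
E[Bottom] = 1/4·(-5) + 3/4·(-9) = -8
Best response: Top (29/4 is the largest).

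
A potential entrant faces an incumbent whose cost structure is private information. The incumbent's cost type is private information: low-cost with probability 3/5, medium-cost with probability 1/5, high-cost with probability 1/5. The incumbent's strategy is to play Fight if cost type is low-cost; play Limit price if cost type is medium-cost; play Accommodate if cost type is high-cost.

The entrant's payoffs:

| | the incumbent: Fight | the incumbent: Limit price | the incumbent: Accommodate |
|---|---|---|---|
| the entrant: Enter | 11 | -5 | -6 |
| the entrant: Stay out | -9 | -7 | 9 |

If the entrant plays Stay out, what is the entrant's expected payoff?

Take the expectation over the incumbent's cost type, weighting each type's action by its prior probability.
E[Stay out] = 3/5·(-9) + 1/5·(-7) + 1/5·9 = (-27/5) + (-7/5) + 9/5 = -5

-5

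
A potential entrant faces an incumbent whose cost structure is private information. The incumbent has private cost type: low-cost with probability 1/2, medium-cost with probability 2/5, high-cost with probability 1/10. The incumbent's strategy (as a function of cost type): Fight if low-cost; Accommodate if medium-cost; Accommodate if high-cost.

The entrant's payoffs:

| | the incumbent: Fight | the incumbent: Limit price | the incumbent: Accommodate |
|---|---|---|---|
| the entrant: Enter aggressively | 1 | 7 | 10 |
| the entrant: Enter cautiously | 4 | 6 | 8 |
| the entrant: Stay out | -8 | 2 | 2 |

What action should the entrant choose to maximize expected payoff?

E[Enter aggressively] = 1/2·(1) + 2/5·(10) + 1/10·(10) = 11/2
E[Enter cautiously] = 1/2·(4) + 2/5·(8) + 1/10·(8) = 6
E[Stay out] = 1/2·(-8) + 2/5·(2) + 1/10·(2) = -3
Best response: Enter cautiously (6 is the largest).

Enter cautiously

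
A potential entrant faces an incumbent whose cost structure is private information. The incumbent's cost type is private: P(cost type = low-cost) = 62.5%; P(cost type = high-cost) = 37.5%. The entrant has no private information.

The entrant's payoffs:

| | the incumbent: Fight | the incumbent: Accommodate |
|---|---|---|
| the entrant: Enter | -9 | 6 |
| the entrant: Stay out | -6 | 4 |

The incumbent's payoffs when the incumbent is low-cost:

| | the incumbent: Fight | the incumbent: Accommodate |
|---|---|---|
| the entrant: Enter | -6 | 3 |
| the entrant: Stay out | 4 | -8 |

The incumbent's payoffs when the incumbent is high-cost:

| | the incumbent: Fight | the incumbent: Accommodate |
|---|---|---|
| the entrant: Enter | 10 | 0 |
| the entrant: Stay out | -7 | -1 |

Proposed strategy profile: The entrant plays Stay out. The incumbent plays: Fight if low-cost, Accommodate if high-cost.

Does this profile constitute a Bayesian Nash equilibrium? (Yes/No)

The entrant plays Stay out: E[Stay out] = 0.625·(-6) + 0.375·(4) = -2.25; E[Enter] = -3.375. Best-responding. ✓
The incumbent (cost type low-cost), facing Stay out: Fight gives 4, Accommodate gives -8. Proposed Fight is best. ✓
The incumbent (cost type high-cost), facing Stay out: Fight gives -7, Accommodate gives -1. Proposed Accommodate is best. ✓

Yes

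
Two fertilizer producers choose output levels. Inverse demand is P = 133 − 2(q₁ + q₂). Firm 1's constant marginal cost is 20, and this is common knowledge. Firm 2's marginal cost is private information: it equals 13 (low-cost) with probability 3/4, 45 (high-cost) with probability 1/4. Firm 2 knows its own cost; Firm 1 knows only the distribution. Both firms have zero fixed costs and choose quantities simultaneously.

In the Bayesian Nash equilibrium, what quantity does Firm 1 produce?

19

Firm 2 with cost c maximizes (133 − 2(q₁+q₂) − c)·q₂, giving q₂(c) = (133 − c − 2q₁)/4.
E[c₂] = 3/4·13 + 1/4·45 = 21
Firm 1's FOC against E[q₂] yields q₁ = (133 − 2·20 + E[c₂])/6 = (133 − 40 + 21)/6 = 19.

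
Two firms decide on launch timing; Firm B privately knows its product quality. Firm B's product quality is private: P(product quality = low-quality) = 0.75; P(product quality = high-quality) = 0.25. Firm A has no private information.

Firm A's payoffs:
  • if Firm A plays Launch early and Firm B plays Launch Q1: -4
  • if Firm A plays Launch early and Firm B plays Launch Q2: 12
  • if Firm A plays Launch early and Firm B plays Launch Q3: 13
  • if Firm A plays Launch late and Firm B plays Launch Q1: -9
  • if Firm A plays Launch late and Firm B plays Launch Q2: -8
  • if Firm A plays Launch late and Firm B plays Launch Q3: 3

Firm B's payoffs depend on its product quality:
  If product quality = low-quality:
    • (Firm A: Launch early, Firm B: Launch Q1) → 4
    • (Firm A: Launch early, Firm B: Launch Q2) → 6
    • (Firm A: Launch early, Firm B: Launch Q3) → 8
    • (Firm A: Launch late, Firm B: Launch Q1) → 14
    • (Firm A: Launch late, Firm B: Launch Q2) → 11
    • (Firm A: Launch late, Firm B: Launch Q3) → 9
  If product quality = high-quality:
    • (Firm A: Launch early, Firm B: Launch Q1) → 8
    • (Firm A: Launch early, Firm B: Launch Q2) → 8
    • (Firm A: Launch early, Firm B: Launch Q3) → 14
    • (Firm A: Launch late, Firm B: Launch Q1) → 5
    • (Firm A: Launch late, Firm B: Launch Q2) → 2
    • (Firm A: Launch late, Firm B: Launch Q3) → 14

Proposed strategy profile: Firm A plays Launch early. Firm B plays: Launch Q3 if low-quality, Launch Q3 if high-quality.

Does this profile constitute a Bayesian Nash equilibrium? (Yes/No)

Firm A plays Launch early: E[Launch early] = 0.75·(13) + 0.25·(13) = 13; E[Launch late] = 3. Best-responding. ✓
Firm B (product quality low-quality), facing Launch early: Launch Q1 gives 4, Launch Q2 gives 6, Launch Q3 gives 8. Proposed Launch Q3 is best. ✓
Firm B (product quality high-quality), facing Launch early: Launch Q1 gives 8, Launch Q2 gives 8, Launch Q3 gives 14. Proposed Launch Q3 is best. ✓

Yes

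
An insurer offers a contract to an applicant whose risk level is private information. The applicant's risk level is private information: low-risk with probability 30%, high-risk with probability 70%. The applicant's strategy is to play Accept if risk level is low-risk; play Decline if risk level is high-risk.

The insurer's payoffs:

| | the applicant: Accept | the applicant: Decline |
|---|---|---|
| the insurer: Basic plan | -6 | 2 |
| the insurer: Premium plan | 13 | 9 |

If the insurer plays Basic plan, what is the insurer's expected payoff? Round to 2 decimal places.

E[Basic plan] = 0.3·(-6) + 0.7·2 = (-1.8) + 1.4 = -0.4

-0.40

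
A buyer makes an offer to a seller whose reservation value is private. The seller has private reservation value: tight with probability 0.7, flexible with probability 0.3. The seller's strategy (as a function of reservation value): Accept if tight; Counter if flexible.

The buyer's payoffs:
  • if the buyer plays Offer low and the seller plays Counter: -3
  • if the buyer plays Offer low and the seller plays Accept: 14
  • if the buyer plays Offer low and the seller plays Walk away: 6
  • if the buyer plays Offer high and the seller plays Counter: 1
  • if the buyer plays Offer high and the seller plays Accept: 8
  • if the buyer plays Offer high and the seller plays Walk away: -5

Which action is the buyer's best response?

E[Offer low] = 0.7·(14) + 0.3·(-3) = 8.9
E[Offer high] = 0.7·(8) + 0.3·(1) = 5.9
Best response: Offer low (8.9 is the largest).

Offer low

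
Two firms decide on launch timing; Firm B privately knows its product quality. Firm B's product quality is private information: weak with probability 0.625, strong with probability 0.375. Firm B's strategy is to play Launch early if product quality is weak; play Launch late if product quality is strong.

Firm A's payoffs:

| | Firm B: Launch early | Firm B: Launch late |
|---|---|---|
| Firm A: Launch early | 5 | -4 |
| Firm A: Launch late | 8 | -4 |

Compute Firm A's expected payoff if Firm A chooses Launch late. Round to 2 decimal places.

3.50

Take the expectation over Firm B's product quality, weighting each type's action by its prior probability.
E[Launch late] = 0.625·8 + 0.375·(-4) = 5 + (-1.5) = 3.5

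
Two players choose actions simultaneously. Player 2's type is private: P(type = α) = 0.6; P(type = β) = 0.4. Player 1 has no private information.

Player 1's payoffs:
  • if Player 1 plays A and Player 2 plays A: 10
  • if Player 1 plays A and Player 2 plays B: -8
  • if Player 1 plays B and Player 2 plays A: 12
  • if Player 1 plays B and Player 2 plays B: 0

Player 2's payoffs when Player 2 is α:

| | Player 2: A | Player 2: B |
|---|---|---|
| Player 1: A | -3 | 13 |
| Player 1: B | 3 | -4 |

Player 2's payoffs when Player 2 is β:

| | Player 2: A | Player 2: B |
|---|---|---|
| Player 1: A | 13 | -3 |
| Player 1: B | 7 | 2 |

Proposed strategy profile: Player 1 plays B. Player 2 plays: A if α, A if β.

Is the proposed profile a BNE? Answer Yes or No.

Yes

Player 1 plays B: E[B] = 0.6·(12) + 0.4·(12) = 12; E[A] = 10. Best-responding. ✓
Player 2 (type α), facing B: A gives 3, B gives -4. Proposed A is best. ✓
Player 2 (type β), facing B: A gives 7, B gives 2. Proposed A is best. ✓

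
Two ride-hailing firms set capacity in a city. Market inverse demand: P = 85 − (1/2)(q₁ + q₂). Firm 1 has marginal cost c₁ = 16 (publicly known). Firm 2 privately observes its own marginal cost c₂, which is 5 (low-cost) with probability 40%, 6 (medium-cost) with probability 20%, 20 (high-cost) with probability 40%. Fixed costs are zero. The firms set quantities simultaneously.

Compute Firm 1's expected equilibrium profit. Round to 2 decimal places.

Type-c best response for Firm 2: q₂(c) = (85 − c) − q₁/2.
Firm 1 maximizes expected profit; its first-order condition is 85 − q₁ − (1/2)E[q₂] − 16 = 0.
Substituting E[q₂] and solving: E[c₂] = 11.2, so q₁ = (85 − 2·16 + 11.2)/(3/2) = 42.8.
E[P] = 85 − (1/2)·(q₁ + E[q₂]) = 37.4; Firm 1's expected profit = (E[P] − 16)·q₁ = (37.4 − 16)·42.8 = 915.92.

915.92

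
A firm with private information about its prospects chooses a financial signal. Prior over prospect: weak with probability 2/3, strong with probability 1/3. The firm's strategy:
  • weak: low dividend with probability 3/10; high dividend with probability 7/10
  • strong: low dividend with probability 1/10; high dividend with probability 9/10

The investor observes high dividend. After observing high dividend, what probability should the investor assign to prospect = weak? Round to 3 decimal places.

Apply Bayes' rule using the sender's strategy as the likelihood.
P(high dividend) = (2/3)·(7/10) + (1/3)·(9/10) = 23/30
P(weak | high dividend) = ((2/3)·(7/10)) / (23/30) = (7/15) / (23/30) = 14/23

0.609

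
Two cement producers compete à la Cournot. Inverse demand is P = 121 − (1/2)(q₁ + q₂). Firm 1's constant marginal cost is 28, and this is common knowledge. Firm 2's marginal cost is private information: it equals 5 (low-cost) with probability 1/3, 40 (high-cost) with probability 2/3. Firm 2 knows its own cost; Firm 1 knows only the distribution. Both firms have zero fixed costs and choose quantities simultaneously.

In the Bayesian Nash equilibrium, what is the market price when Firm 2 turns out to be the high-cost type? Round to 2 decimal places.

Firm 2 with cost c maximizes (121 − (1/2)(q₁+q₂) − c)·q₂, giving q₂(c) = (121 − c − (1/2)q₁).
E[c₂] = 1/3·5 + 2/3·40 = 28.3333
Firm 1's FOC against E[q₂] yields q₁ = (121 − 2·28 + E[c₂])/(3/2) = (121 − 56 + 28.3333)/(3/2) = 62.2222.
q₂(high-cost) = 49.8889, so P = 121 − (1/2)·(62.2222 + 49.8889) = 64.9444.

64.94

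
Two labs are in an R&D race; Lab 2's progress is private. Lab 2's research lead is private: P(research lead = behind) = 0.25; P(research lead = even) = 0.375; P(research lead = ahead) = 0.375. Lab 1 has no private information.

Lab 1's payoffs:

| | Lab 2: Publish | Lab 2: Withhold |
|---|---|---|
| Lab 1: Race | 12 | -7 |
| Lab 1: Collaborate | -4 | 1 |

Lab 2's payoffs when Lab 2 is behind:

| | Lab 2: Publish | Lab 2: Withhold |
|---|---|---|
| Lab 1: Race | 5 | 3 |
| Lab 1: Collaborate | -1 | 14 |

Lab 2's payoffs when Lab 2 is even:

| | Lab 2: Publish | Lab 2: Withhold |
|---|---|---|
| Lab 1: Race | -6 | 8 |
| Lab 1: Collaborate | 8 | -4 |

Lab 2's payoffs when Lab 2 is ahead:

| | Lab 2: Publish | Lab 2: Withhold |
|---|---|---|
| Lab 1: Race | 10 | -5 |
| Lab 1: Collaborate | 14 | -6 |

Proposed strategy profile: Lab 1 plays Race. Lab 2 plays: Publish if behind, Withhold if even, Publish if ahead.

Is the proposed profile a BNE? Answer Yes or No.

Lab 1 plays Race: E[Race] = 0.25·(12) + 0.375·(-7) + 0.375·(12) = 4.875; E[Collaborate] = -2.125. Best-responding. ✓
Lab 2 (research lead behind), facing Race: Publish gives 5, Withhold gives 3. Proposed Publish is best. ✓
Lab 2 (research lead even), facing Race: Publish gives -6, Withhold gives 8. Proposed Withhold is best. ✓
Lab 2 (research lead ahead), facing Race: Publish gives 10, Withhold gives -5. Proposed Publish is best. ✓

Yes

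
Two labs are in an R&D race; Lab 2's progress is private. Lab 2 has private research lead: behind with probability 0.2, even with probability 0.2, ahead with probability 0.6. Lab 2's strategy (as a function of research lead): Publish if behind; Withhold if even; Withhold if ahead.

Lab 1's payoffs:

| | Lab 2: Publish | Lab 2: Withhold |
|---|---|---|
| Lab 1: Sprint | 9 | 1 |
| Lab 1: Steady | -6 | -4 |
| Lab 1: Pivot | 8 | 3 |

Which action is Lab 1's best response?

Compute Lab 1's expected payoff for each action, taking the expectation over Lab 2's type.
E[Sprint] = 0.2·(9) + 0.2·(1) + 0.6·(1) = 2.6
E[Steady] = 0.2·(-6) + 0.2·(-4) + 0.6·(-4) = -4.4
E[Pivot] = 0.2·(8) + 0.2·(3) + 0.6·(3) = 4
Best response: Pivot (4 is the largest).

Pivot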